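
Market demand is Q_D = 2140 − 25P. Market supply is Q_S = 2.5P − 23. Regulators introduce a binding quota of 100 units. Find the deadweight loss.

1192.91

In inverse form: demand P = 85.6 − 0.04Q, supply P = 9.2 + 0.4Q.
Competitive equilibrium: 85.6 − 0.04Q = 9.2 + 0.4Q → Q* = 173.6364, P* = 78.6545.
At Q = 100: demand price = 85.6 − 0.04·100 = 81.6; supply price = 9.2 + 0.4·100 = 49.2.
ΔQ = 173.6364 − 100 = 73.6364; wedge = 81.6 − 49.2 = 32.4.
DWL = ½ × 73.6364 × 32.4 = 1192.91.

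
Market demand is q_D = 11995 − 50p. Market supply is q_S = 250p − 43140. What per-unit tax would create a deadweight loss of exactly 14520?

26.4

In inverse form: demand p = 239.9 − 0.02q, supply p = 172.56 + 0.004q.
Competitive equilibrium: 239.9 − 0.02q = 172.56 + 0.004q → q* = 2805.8333, p* = 183.7833.
A tax t gives Δq = t/0.024 and wedge t, so DWL = t²/0.048.
t²/0.048 = 14520 → t² = 696.96 → t = 26.4.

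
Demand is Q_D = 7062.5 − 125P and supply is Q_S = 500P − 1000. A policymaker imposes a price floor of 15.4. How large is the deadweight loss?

In inverse form: demand P = 56.5 − 0.008Q, supply P = 2 + 0.002Q.
Competitive equilibrium: 56.5 − 0.008Q = 2 + 0.002Q → Q* = 5450, P* = 12.9.
At the floor P = 15.4, quantity demanded = (56.5 − 15.4)/0.008 = 5137.5.
Sellers' marginal cost at Q' = 5137.5: 2 + 0.002·5137.5 = 12.275.
ΔQ = 5450 − 5137.5 = 312.5; wedge = 15.4 − 12.275 = 3.125.
DWL = ½ × 312.5 × 3.125 = 488.28.

488.28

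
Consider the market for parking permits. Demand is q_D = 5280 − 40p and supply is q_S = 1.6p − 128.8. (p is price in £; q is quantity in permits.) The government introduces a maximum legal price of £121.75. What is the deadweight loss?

In inverse form: demand p = 132 − 0.025q, supply p = 80.5 + 0.625q.
Competitive equilibrium: 132 − 0.025q = 80.5 + 0.625q → q* = 79.2308, p* = 130.0192.
At the ceiling p = 121.75, quantity supplied = (121.75 − 80.5)/0.625 = 66.
Willingness to pay at q' = 66: 132 − 0.025·66 = 130.35.
Δq = 79.2308 − 66 = 13.2308; wedge = 130.35 − 121.75 = 8.6.
Welfare loss = ½ × 13.2308 × 8.6 = £56.89.

£56.89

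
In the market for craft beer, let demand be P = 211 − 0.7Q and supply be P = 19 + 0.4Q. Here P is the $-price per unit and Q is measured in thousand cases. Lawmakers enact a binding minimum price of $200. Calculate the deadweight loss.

$13875.04 thousand

Competitive equilibrium: 211 − 0.7Q = 19 + 0.4Q → Q* = 174.5455, P* = 88.8182.
At the floor P = 200, quantity demanded = (211 − 200)/0.7 = 15.7143.
Sellers' marginal cost at Q' = 15.7143: 19 + 0.4·15.7143 = 25.2857.
ΔQ = 174.5455 − 15.7143 = 158.8312; wedge = 200 − 25.2857 = 174.7143.
The triangle = ½ × 158.8312 × 174.7143 = $13875.04 thousand.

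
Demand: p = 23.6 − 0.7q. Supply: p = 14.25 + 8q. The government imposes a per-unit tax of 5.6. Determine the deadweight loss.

Competitive equilibrium: 23.6 − 0.7q = 14.25 + 8q → q* = 1.0747, p* = 22.8477.
With the tax, the buyer price exceeds the seller price by 5.6: (23.6 − 0.7q) − (14.25 + 8q) = 5.6 → q' = 0.431.
Δq = 1.0747 − 0.431 = 0.6437; the wedge equals the tax, 5.6.
Deadweight loss = ½ × 0.6437 × 5.6 = 1.80.

1.80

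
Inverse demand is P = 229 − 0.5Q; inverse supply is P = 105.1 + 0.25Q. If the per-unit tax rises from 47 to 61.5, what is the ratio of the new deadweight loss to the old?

1.712

Competitive equilibrium: 229 − 0.5Q = 105.1 + 0.25Q → Q* = 165.2, P* = 146.4.
For a per-unit tax t: ΔQ = t/0.75, so DWL = ½·t·(t/0.75) = t²/1.5.
At t = 47: DWL = 1472.667. At t = 61.5: DWL = 2521.5.
Ratio = (61.5/47)² = 1.712.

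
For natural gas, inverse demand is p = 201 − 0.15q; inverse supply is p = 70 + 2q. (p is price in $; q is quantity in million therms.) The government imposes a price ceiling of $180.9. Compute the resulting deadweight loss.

Competitive equilibrium: 201 − 0.15q = 70 + 2q → q* = 60.9302, p* = 191.8605.
At the ceiling p = 180.9, quantity supplied = (180.9 − 70)/2 = 55.45.
Willingness to pay at q' = 55.45: 201 − 0.15·55.45 = 192.6825.
Δq = 60.9302 − 55.45 = 5.4802; wedge = 192.6825 − 180.9 = 11.7825.
DWL = ½ × 5.4802 × 11.7825 = $32.29 million.

$32.29 million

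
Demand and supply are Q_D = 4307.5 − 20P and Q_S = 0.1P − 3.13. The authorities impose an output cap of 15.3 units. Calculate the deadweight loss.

45.71

In inverse form: demand P = 215.375 − 0.05Q, supply P = 31.3 + 10Q.
Competitive equilibrium: 215.375 − 0.05Q = 31.3 + 10Q → Q* = 18.3159, P* = 214.4592.
At Q = 15.3: demand price = 215.375 − 0.05·15.3 = 214.61; supply price = 31.3 + 10·15.3 = 184.3.
ΔQ = 18.3159 − 15.3 = 3.0159; wedge = 214.61 − 184.3 = 30.31.
DWL = ½ × 3.0159 × 30.31 = 45.71.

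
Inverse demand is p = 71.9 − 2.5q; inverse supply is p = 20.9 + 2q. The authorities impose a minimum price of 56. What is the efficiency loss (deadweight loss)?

Competitive equilibrium: 71.9 − 2.5q = 20.9 + 2q → q* = 11.3333, p* = 43.5667.
At the floor p = 56, quantity demanded = (71.9 − 56)/2.5 = 6.36.
Sellers' marginal cost at q' = 6.36: 20.9 + 2·6.36 = 33.62.
Δq = 11.3333 − 6.36 = 4.9733; wedge = 56 − 33.62 = 22.38.
DWL = ½ × 4.9733 × 22.38 = 55.65.

55.65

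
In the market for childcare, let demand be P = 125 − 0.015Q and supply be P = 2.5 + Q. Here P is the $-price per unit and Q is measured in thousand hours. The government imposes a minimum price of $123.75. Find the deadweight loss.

Competitive equilibrium: 125 − 0.015Q = 2.5 + Q → Q* = 120.68966, P* = 123.18966.
At the floor P = 123.75, quantity demanded = (125 − 123.75)/0.015 = 83.33333.
Sellers' marginal cost at Q' = 83.33333: 2.5 + 1·83.33333 = 85.83333.
ΔQ = 120.68966 − 83.33333 = 37.35633; wedge = 123.75 − 85.83333 = 37.91667.
Deadweight loss = ½ × 37.35633 × 37.91667 = $708.21 thousand.

$708.21 thousand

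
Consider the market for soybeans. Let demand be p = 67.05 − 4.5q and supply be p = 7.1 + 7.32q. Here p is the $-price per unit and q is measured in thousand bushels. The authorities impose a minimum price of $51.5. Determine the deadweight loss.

Competitive equilibrium: 67.05 − 4.5q = 7.1 + 7.32q → q* = 5.0719, p* = 44.2264.
At the floor p = 51.5, quantity demanded = (67.05 − 51.5)/4.5 = 3.4556.
Sellers' marginal cost at q' = 3.4556: 7.1 + 7.32·3.4556 = 32.395.
Δq = 5.0719 − 3.4556 = 1.6163; wedge = 51.5 − 32.395 = 19.105.
The triangle = ½ × 1.6163 × 19.105 = $15.44 thousand.

$15.44 thousand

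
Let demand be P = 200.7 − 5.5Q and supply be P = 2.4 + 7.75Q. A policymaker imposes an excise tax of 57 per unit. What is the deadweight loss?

Competitive equilibrium: 200.7 − 5.5Q = 2.4 + 7.75Q → Q* = 14.966, P* = 118.3868.
With the tax, the buyer price exceeds the seller price by 57: (200.7 − 5.5Q) − (2.4 + 7.75Q) = 57 → Q' = 10.6642.
ΔQ = 14.966 − 10.6642 = 4.3018; the wedge equals the tax, 57.
DWL = ½ × 4.3018 × 57 = 122.60.

122.60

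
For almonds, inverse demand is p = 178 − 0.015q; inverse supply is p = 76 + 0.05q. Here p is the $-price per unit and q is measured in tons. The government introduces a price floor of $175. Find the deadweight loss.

$60930.77

Competitive equilibrium: 178 − 0.015q = 76 + 0.05q → q* = 1569.2308, p* = 154.4615.
At the floor p = 175, quantity demanded = (178 − 175)/0.015 = 200.
Sellers' marginal cost at q' = 200: 76 + 0.05·200 = 86.
Δq = 1569.2308 − 200 = 1369.2308; wedge = 175 − 86 = 89.
Deadweight loss = ½ × 1369.2308 × 89 = $60930.77.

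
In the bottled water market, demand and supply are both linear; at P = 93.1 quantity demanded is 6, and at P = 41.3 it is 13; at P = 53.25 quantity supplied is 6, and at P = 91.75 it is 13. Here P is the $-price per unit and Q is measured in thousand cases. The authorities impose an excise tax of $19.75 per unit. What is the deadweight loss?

Demand slope = (41.3 − 93.1)/(13 − 6) = −7.4, so P = 137.5 − 7.4Q.
Supply slope = (91.75 − 53.25)/(13 − 6) = 5.5, so P = 20.25 + 5.5Q.
Competitive equilibrium: 137.5 − 7.4Q = 20.25 + 5.5Q → Q* = 9.0891, P* = 70.2403.
With the tax, the buyer price exceeds the seller price by 19.75: (137.5 − 7.4Q) − (20.25 + 5.5Q) = 19.75 → Q' = 7.5581.
ΔQ = 9.0891 − 7.5581 = 1.531; the wedge equals the tax, 19.75.
DWL = ½ × 1.531 × 19.75 = $15.12 thousand.

$15.12 thousand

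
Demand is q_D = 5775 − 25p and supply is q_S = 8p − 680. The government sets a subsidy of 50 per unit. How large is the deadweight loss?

7575.76

In inverse form: demand p = 231 − 0.04q, supply p = 85 + 0.125q.
Competitive equilibrium: 231 − 0.04q = 85 + 0.125q → q* = 884.8485, p* = 195.6061.
The subsidy lowers effective supply by 50: p = 35 + 0.125q.
New quantity: 231 − 0.04q = 35 + 0.125q → q' = 1187.8788.
Overproduction Δq = 1187.8788 − 884.8485 = 303.0303; wedge = subsidy = 50.
DWL = ½ × 303.0303 × 50 = 7575.76.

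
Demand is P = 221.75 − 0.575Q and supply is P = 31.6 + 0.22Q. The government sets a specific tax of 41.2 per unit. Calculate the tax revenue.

7719.17

Competitive equilibrium: 221.75 − 0.575Q = 31.6 + 0.22Q → Q* = 239.1824, P* = 84.2201.
With the tax, the buyer price exceeds the seller price by 41.2: (221.75 − 0.575Q) − (31.6 + 0.22Q) = 41.2 → Q' = 187.3585.
Tax revenue = 41.2 × 187.3585 = 7719.17.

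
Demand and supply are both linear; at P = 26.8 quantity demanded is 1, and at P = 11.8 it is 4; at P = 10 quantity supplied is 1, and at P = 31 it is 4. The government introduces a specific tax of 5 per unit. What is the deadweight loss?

1.04

Demand slope = (11.8 − 26.8)/(4 − 1) = −5, so P = 31.8 − 5Q.
Supply slope = (31 − 10)/(4 − 1) = 7, so P = 3 + 7Q.
Competitive equilibrium: 31.8 − 5Q = 3 + 7Q → Q* = 2.4, P* = 19.8.
With the tax, the buyer price exceeds the seller price by 5: (31.8 − 5Q) − (3 + 7Q) = 5 → Q' = 1.9833.
ΔQ = 2.4 − 1.9833 = 0.4167; the wedge equals the tax, 5.
DWL = ½ × 0.4167 × 5 = 1.04.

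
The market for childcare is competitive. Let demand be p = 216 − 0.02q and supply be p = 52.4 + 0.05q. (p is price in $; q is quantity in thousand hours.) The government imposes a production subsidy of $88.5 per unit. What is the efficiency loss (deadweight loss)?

$55944.64 thousand

Competitive equilibrium: 216 − 0.02q = 52.4 + 0.05q → q* = 2337.1429, p* = 169.2571.
The subsidy lowers effective supply by 88.5: p = 0.05q − 36.1.
New quantity: 216 − 0.02q = 0.05q − 36.1 → q' = 3601.4286.
Overproduction Δq = 3601.4286 − 2337.1429 = 1264.2857; wedge = subsidy = 88.5.
Welfare loss = ½ × 1264.2857 × 88.5 = $55944.64 thousand.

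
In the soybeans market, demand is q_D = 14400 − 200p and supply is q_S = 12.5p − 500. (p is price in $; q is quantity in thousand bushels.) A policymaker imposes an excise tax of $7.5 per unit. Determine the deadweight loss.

$330.88 thousand

In inverse form: demand p = 72 − 0.005q, supply p = 40 + 0.08q.
Competitive equilibrium: 72 − 0.005q = 40 + 0.08q → q* = 376.4706, p* = 70.1176.
With the tax, the buyer price exceeds the seller price by 7.5: (72 − 0.005q) − (40 + 0.08q) = 7.5 → q' = 288.2353.
Δq = 376.4706 − 288.2353 = 88.2353; the wedge equals the tax, 7.5.
Deadweight loss = ½ × 88.2353 × 7.5 = $330.88 thousand.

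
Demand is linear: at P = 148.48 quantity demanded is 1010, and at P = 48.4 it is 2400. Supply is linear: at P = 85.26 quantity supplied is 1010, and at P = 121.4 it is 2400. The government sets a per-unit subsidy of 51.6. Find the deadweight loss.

Demand slope = (48.4 − 148.48)/(2400 − 1010) = −0.072, so P = 221.2 − 0.072Q.
Supply slope = (121.4 − 85.26)/(2400 − 1010) = 0.026, so P = 59 + 0.026Q.
Competitive equilibrium: 221.2 − 0.072Q = 59 + 0.026Q → Q* = 1655.102, P* = 102.0327.
The subsidy lowers effective supply by 51.6: P = 7.4 + 0.026Q.
New quantity: 221.2 − 0.072Q = 7.4 + 0.026Q → Q' = 2181.6327.
Overproduction ΔQ = 2181.6327 − 1655.102 = 526.5307; wedge = subsidy = 51.6.
The triangle = ½ × 526.5307 × 51.6 = 13584.49.

13584.49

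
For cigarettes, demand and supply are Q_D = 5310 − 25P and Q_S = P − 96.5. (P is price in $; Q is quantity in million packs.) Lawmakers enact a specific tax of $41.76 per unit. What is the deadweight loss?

In inverse form: demand P = 212.4 − 0.04Q, supply P = 96.5 + Q.
Competitive equilibrium: 212.4 − 0.04Q = 96.5 + Q → Q* = 111.4423, P* = 207.9423.
With the tax, the buyer price exceeds the seller price by 41.76: (212.4 − 0.04Q) − (96.5 + Q) = 41.76 → Q' = 71.2885.
ΔQ = 111.4423 − 71.2885 = 40.1538; the wedge equals the tax, 41.76.
Welfare loss = ½ × 40.1538 × 41.76 = $838.41 million.

$838.41 million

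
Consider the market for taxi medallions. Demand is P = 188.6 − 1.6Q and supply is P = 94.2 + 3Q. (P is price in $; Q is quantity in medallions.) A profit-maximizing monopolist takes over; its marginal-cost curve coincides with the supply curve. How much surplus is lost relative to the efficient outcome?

$64.51

Competitive equilibrium: 188.6 − 1.6Q = 94.2 + 3Q → Q* = 20.5217, P* = 155.7652.
Marginal revenue: MR = 188.6 − 3.2Q. Set MR = MC: 188.6 − 3.2Q = 94.2 + 3Q → Q_m = 15.2258.
Price P_m = 188.6 − 1.6·15.2258 = 164.2387; MC(Q_m) = 94.2 + 3·15.2258 = 139.8774.
Competitive Q* = 20.5217, so ΔQ = 5.2959; wedge = 164.2387 − 139.8774 = 24.3613.
DWL = ½ × 5.2959 × 24.3613 = $64.51.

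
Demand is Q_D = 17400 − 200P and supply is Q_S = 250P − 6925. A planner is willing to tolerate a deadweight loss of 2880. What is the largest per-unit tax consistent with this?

In inverse form: demand P = 87 − 0.005Q, supply P = 27.7 + 0.004Q.
Competitive equilibrium: 87 − 0.005Q = 27.7 + 0.004Q → Q* = 6588.8889, P* = 54.0556.
A tax t gives ΔQ = t/0.009 and wedge t, so DWL = t²/0.018.
t²/0.018 = 2880 → t² = 51.84 → t = 7.2.

7.2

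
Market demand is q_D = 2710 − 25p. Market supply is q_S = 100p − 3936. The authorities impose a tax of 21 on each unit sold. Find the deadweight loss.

In inverse form: demand p = 108.4 − 0.04q, supply p = 39.36 + 0.01q.
Competitive equilibrium: 108.4 − 0.04q = 39.36 + 0.01q → q* = 1380.8, p* = 53.168.
With the tax, the buyer price exceeds the seller price by 21: (108.4 − 0.04q) − (39.36 + 0.01q) = 21 → q' = 960.8.
Δq = 1380.8 − 960.8 = 420; the wedge equals the tax, 21.
DWL = ½ × 420 × 21 = 4410.

4410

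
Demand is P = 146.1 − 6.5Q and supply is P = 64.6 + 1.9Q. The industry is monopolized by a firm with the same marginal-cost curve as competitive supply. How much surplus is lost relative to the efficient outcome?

Competitive equilibrium: 146.1 − 6.5Q = 64.6 + 1.9Q → Q* = 9.7024, P* = 83.0345.
Marginal revenue: MR = 146.1 − 13Q. Set MR = MC: 146.1 − 13Q = 64.6 + 1.9Q → Q_m = 5.4698.
Price P_m = 146.1 − 6.5·5.4698 = 110.5463; MC(Q_m) = 64.6 + 1.9·5.4698 = 74.9926.
Competitive Q* = 9.7024, so ΔQ = 4.2326; wedge = 110.5463 − 74.9926 = 35.5537.
Deadweight loss = ½ × 4.2326 × 35.5537 = 75.24.

75.24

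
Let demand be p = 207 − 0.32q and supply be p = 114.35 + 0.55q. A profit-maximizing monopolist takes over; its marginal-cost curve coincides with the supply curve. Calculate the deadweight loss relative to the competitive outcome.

Competitive equilibrium: 207 − 0.32q = 114.35 + 0.55q → q* = 106.4943, p* = 172.9218.
Marginal revenue: MR = 207 − 0.64q. Set MR = MC: 207 − 0.64q = 114.35 + 0.55q → q_m = 77.8571.
Price p_m = 207 − 0.32·77.8571 = 182.0857; MC(q_m) = 114.35 + 0.55·77.8571 = 157.1714.
Competitive q* = 106.4943, so Δq = 28.6372; wedge = 182.0857 − 157.1714 = 24.9143.
Welfare loss = ½ × 28.6372 × 24.9143 = 356.74.

356.74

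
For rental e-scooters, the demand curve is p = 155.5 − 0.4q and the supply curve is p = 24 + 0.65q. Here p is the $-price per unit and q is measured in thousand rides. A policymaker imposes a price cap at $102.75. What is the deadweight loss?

$8.76 thousand

Competitive equilibrium: 155.5 − 0.4q = 24 + 0.65q → q* = 125.2381, p* = 105.4048.
At the ceiling p = 102.75, quantity supplied = (102.75 − 24)/0.65 = 121.1538.
Willingness to pay at q' = 121.1538: 155.5 − 0.4·121.1538 = 107.0385.
Δq = 125.2381 − 121.1538 = 4.0843; wedge = 107.0385 − 102.75 = 4.2885.
Deadweight loss = ½ × 4.0843 × 4.2885 = $8.76 thousand.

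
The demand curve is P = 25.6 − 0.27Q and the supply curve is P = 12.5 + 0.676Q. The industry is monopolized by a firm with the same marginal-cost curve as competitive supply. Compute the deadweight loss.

4.47

Competitive equilibrium: 25.6 − 0.27Q = 12.5 + 0.676Q → Q* = 13.8478, P* = 21.8611.
Marginal revenue: MR = 25.6 − 0.54Q. Set MR = MC: 25.6 − 0.54Q = 12.5 + 0.676Q → Q_m = 10.773.
Price P_m = 25.6 − 0.27·10.773 = 22.6913; MC(Q_m) = 12.5 + 0.676·10.773 = 19.7825.
Competitive Q* = 13.8478, so ΔQ = 3.0748; wedge = 22.6913 − 19.7825 = 2.9088.
The triangle = ½ × 3.0748 × 2.9088 = 4.47.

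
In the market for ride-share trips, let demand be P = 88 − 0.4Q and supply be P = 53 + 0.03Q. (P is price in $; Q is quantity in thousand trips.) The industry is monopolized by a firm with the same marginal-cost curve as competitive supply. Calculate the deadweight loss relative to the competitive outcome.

$330.83 thousand

Competitive equilibrium: 88 − 0.4Q = 53 + 0.03Q → Q* = 81.3953, P* = 55.4419.
Marginal revenue: MR = 88 − 0.8Q. Set MR = MC: 88 − 0.8Q = 53 + 0.03Q → Q_m = 42.1687.
Price P_m = 88 − 0.4·42.1687 = 71.1325; MC(Q_m) = 53 + 0.03·42.1687 = 54.2651.
Competitive Q* = 81.3953, so ΔQ = 39.2266; wedge = 71.1325 − 54.2651 = 16.8674.
Deadweight loss = ½ × 39.2266 × 16.8674 = $330.83 thousand.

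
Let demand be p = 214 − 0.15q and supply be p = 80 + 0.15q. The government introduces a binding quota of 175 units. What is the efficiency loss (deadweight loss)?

Competitive equilibrium: 214 − 0.15q = 80 + 0.15q → q* = 446.6667, p* = 147.
At q = 175: demand price = 214 − 0.15·175 = 187.75; supply price = 80 + 0.15·175 = 106.25.
Δq = 446.6667 − 175 = 271.6667; wedge = 187.75 − 106.25 = 81.5.
Welfare loss = ½ × 271.6667 × 81.5 = 11070.42.

11070.42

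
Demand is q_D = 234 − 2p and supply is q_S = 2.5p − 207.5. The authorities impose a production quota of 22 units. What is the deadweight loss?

112.02

In inverse form: demand p = 117 − 0.5q, supply p = 83 + 0.4q.
Competitive equilibrium: 117 − 0.5q = 83 + 0.4q → q* = 37.7778, p* = 98.1111.
At q = 22: demand price = 117 − 0.5·22 = 106; supply price = 83 + 0.4·22 = 91.8.
Δq = 37.7778 − 22 = 15.7778; wedge = 106 − 91.8 = 14.2.
Deadweight loss = ½ × 15.7778 × 14.2 = 112.02.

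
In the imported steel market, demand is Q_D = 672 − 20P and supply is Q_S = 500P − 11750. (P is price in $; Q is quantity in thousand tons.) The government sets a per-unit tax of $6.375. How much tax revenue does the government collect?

$456.67 thousand

In inverse form: demand P = 33.6 − 0.05Q, supply P = 23.5 + 0.002Q.
Competitive equilibrium: 33.6 − 0.05Q = 23.5 + 0.002Q → Q* = 194.2308, P* = 23.8885.
With the tax, the buyer price exceeds the seller price by 6.375: (33.6 − 0.05Q) − (23.5 + 0.002Q) = 6.375 → Q' = 71.6346.
Tax revenue = 6.375 × 71.6346 = $456.67 thousand.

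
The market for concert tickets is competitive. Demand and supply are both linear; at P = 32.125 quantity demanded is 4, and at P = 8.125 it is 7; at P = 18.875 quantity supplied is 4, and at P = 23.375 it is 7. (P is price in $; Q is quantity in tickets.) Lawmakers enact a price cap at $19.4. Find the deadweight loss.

Demand slope = (8.125 − 32.125)/(7 − 4) = −8, so P = 64.125 − 8Q.
Supply slope = (23.375 − 18.875)/(7 − 4) = 1.5, so P = 12.875 + 1.5Q.
Competitive equilibrium: 64.125 − 8Q = 12.875 + 1.5Q → Q* = 5.3947, P* = 20.9671.
At the ceiling P = 19.4, quantity supplied = (19.4 − 12.875)/1.5 = 4.35.
Willingness to pay at Q' = 4.35: 64.125 − 8·4.35 = 29.325.
ΔQ = 5.3947 − 4.35 = 1.0447; wedge = 29.325 − 19.4 = 9.925.
DWL = ½ × 1.0447 × 9.925 = $5.18.

$5.18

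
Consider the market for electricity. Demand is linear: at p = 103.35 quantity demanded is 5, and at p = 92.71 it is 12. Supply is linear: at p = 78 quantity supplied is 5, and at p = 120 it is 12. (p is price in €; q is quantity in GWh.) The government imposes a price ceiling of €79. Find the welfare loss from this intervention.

€38.61

Demand slope = (92.71 − 103.35)/(12 − 5) = −1.52, so p = 110.95 − 1.52q.
Supply slope = (120 − 78)/(12 − 5) = 6, so p = 48 + 6q.
Competitive equilibrium: 110.95 − 1.52q = 48 + 6q → q* = 8.371, p* = 98.2261.
At the ceiling p = 79, quantity supplied = (79 − 48)/6 = 5.1667.
Willingness to pay at q' = 5.1667: 110.95 − 1.52·5.1667 = 103.0966.
Δq = 8.371 − 5.1667 = 3.2043; wedge = 103.0966 − 79 = 24.0966.
Deadweight loss = ½ × 3.2043 × 24.0966 = €38.61.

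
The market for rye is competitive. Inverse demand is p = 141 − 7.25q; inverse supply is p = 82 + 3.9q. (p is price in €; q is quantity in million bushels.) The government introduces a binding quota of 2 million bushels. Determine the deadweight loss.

Competitive equilibrium: 141 − 7.25q = 82 + 3.9q → q* = 5.2915, p* = 102.6368.
At q = 2: demand price = 141 − 7.25·2 = 126.5; supply price = 82 + 3.9·2 = 89.8.
Δq = 5.2915 − 2 = 3.2915; wedge = 126.5 − 89.8 = 36.7.
The triangle = ½ × 3.2915 × 36.7 = €60.40 million.

€60.40 million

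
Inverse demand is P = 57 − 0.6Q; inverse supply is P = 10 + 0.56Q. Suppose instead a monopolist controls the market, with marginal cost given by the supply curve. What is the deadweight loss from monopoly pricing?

Competitive equilibrium: 57 − 0.6Q = 10 + 0.56Q → Q* = 40.5172, P* = 32.6897.
Marginal revenue: MR = 57 − 1.2Q. Set MR = MC: 57 − 1.2Q = 10 + 0.56Q → Q_m = 26.7045.
Price P_m = 57 − 0.6·26.7045 = 40.9773; MC(Q_m) = 10 + 0.56·26.7045 = 24.9545.
Competitive Q* = 40.5172, so ΔQ = 13.8127; wedge = 40.9773 − 24.9545 = 16.0228.
Welfare loss = ½ × 13.8127 × 16.0228 = 110.66.

110.66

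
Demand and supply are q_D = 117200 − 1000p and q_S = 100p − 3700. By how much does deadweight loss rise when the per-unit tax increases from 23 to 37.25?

In inverse form: demand p = 117.2 − 0.001q, supply p = 37 + 0.01q.
Competitive equilibrium: 117.2 − 0.001q = 37 + 0.01q → q* = 7290.9091, p* = 109.9091.
For a per-unit tax t: Δq = t/0.011, so DWL = ½·t·(t/0.011) = t²/0.022.
At t = 23: DWL = 24045.455. At t = 37.25: DWL = 63071.023.
Increase = 63071.023 − 24045.455 = 39025.57.

39025.57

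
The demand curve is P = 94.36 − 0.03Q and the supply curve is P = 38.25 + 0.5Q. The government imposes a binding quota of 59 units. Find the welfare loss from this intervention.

582.10

Competitive equilibrium: 94.36 − 0.03Q = 38.25 + 0.5Q → Q* = 105.8679, P* = 91.184.
At Q = 59: demand price = 94.36 − 0.03·59 = 92.59; supply price = 38.25 + 0.5·59 = 67.75.
ΔQ = 105.8679 − 59 = 46.8679; wedge = 92.59 − 67.75 = 24.84.
Welfare loss = ½ × 46.8679 × 24.84 = 582.10.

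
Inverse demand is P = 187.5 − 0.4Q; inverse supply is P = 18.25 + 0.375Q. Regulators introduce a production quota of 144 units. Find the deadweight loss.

2144.21

Competitive equilibrium: 187.5 − 0.4Q = 18.25 + 0.375Q → Q* = 218.3871, P* = 100.1452.
At Q = 144: demand price = 187.5 − 0.4·144 = 129.9; supply price = 18.25 + 0.375·144 = 72.25.
ΔQ = 218.3871 − 144 = 74.3871; wedge = 129.9 − 72.25 = 57.65.
The triangle = ½ × 74.3871 × 57.65 = 2144.21.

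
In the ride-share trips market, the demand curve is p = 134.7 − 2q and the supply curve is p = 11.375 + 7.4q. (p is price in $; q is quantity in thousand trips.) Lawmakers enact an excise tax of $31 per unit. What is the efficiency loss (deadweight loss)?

Competitive equilibrium: 134.7 − 2q = 11.375 + 7.4q → q* = 13.1197, p* = 108.4606.
With the tax, the buyer price exceeds the seller price by 31: (134.7 − 2q) − (11.375 + 7.4q) = 31 → q' = 9.8218.
Δq = 13.1197 − 9.8218 = 3.2979; the wedge equals the tax, 31.
Welfare loss = ½ × 3.2979 × 31 = $51.12 thousand.

$51.12 thousand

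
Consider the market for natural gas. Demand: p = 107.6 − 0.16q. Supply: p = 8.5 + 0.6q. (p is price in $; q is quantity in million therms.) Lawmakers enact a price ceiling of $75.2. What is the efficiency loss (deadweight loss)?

$140.49 million

Competitive equilibrium: 107.6 − 0.16q = 8.5 + 0.6q → q* = 130.3947, p* = 86.7368.
At the ceiling p = 75.2, quantity supplied = (75.2 − 8.5)/0.6 = 111.1667.
Willingness to pay at q' = 111.1667: 107.6 − 0.16·111.1667 = 89.8133.
Δq = 130.3947 − 111.1667 = 19.228; wedge = 89.8133 − 75.2 = 14.6133.
Welfare loss = ½ × 19.228 × 14.6133 = $140.49 million.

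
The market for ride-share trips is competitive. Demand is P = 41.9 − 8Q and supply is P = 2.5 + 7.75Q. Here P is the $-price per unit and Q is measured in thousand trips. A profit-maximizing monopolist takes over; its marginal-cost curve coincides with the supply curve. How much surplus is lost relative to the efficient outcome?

$5.59 thousand

Competitive equilibrium: 41.9 − 8Q = 2.5 + 7.75Q → Q* = 2.5016, P* = 21.8873.
Marginal revenue: MR = 41.9 − 16Q. Set MR = MC: 41.9 − 16Q = 2.5 + 7.75Q → Q_m = 1.6589.
Price P_m = 41.9 − 8·1.6589 = 28.6288; MC(Q_m) = 2.5 + 7.75·1.6589 = 15.3565.
Competitive Q* = 2.5016, so ΔQ = 0.8427; wedge = 28.6288 − 15.3565 = 13.2723.
DWL = ½ × 0.8427 × 13.2723 = $5.59 thousand.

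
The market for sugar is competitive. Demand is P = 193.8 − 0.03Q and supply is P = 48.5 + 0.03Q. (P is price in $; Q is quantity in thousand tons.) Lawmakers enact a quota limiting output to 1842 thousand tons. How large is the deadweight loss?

$10080.40 thousand

Competitive equilibrium: 193.8 − 0.03Q = 48.5 + 0.03Q → Q* = 2421.6667, P* = 121.15.
At Q = 1842: demand price = 193.8 − 0.03·1842 = 138.54; supply price = 48.5 + 0.03·1842 = 103.76.
ΔQ = 2421.6667 − 1842 = 579.6667; wedge = 138.54 − 103.76 = 34.78.
The triangle = ½ × 579.6667 × 34.78 = $10080.40 thousand.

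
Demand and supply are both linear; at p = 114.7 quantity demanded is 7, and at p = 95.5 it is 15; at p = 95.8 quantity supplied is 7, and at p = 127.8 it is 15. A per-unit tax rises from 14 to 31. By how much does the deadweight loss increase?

59.77

Demand slope = (95.5 − 114.7)/(15 − 7) = −2.4, so p = 131.5 − 2.4q.
Supply slope = (127.8 − 95.8)/(15 − 7) = 4, so p = 67.8 + 4q.
Competitive equilibrium: 131.5 − 2.4q = 67.8 + 4q → q* = 9.9531, p* = 107.6125.
For a per-unit tax t: Δq = t/6.4, so DWL = ½·t·(t/6.4) = t²/12.8.
At t = 14: DWL = 15.313. At t = 31: DWL = 75.078.
Increase = 75.078 − 15.313 = 59.77.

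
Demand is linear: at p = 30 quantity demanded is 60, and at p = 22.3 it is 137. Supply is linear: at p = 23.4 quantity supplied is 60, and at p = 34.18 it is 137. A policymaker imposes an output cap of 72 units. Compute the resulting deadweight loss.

Demand slope = (22.3 − 30)/(137 − 60) = −0.1, so p = 36 − 0.1q.
Supply slope = (34.18 − 23.4)/(137 − 60) = 0.14, so p = 15 + 0.14q.
Competitive equilibrium: 36 − 0.1q = 15 + 0.14q → q* = 87.5, p* = 27.25.
At q = 72: demand price = 36 − 0.1·72 = 28.8; supply price = 15 + 0.14·72 = 25.08.
Δq = 87.5 − 72 = 15.5; wedge = 28.8 − 25.08 = 3.72.
The triangle = ½ × 15.5 × 3.72 = 28.83.

28.83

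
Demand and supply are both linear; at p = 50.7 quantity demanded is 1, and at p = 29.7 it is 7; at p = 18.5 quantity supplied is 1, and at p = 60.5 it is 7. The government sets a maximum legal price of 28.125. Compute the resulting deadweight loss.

Demand slope = (29.7 − 50.7)/(7 − 1) = −3.5, so p = 54.2 − 3.5q.
Supply slope = (60.5 − 18.5)/(7 − 1) = 7, so p = 11.5 + 7q.
Competitive equilibrium: 54.2 − 3.5q = 11.5 + 7q → q* = 4.0667, p* = 39.9667.
At the ceiling p = 28.125, quantity supplied = (28.125 − 11.5)/7 = 2.375.
Willingness to pay at q' = 2.375: 54.2 − 3.5·2.375 = 45.8875.
Δq = 4.0667 − 2.375 = 1.6917; wedge = 45.8875 − 28.125 = 17.7625.
Welfare loss = ½ × 1.6917 × 17.7625 = 15.02.

15.02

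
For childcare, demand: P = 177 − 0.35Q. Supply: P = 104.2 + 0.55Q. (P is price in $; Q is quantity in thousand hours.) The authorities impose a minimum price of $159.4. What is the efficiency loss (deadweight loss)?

Competitive equilibrium: 177 − 0.35Q = 104.2 + 0.55Q → Q* = 80.8889, P* = 148.6889.
At the floor P = 159.4, quantity demanded = (177 − 159.4)/0.35 = 50.2857.
Sellers' marginal cost at Q' = 50.2857: 104.2 + 0.55·50.2857 = 131.8571.
ΔQ = 80.8889 − 50.2857 = 30.6032; wedge = 159.4 − 131.8571 = 27.5429.
DWL = ½ × 30.6032 × 27.5429 = $421.45 thousand.

$421.45 thousand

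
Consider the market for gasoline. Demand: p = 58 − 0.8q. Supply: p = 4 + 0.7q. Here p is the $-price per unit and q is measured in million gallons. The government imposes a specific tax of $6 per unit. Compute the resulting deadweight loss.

Competitive equilibrium: 58 − 0.8q = 4 + 0.7q → q* = 36, p* = 29.2.
With the tax, the buyer price exceeds the seller price by 6: (58 − 0.8q) − (4 + 0.7q) = 6 → q' = 32.
Δq = 36 − 32 = 4; the wedge equals the tax, 6.
Deadweight loss = ½ × 4 × 6 = $12 million.

$12 million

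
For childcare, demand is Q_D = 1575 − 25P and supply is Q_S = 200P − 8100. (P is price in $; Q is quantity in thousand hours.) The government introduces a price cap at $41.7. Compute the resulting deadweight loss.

In inverse form: demand P = 63 − 0.04Q, supply P = 40.5 + 0.005Q.
Competitive equilibrium: 63 − 0.04Q = 40.5 + 0.005Q → Q* = 500, P* = 43.
At the ceiling P = 41.7, quantity supplied = (41.7 − 40.5)/0.005 = 240.
Willingness to pay at Q' = 240: 63 − 0.04·240 = 53.4.
ΔQ = 500 − 240 = 260; wedge = 53.4 − 41.7 = 11.7.
The triangle = ½ × 260 × 11.7 = $1521 thousand.

$1521 thousand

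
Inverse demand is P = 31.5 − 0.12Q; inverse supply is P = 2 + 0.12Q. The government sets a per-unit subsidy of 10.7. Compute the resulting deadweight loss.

238.52

Competitive equilibrium: 31.5 − 0.12Q = 2 + 0.12Q → Q* = 122.9167, P* = 16.75.
The subsidy lowers effective supply by 10.7: P = 0.12Q − 8.7.
New quantity: 31.5 − 0.12Q = 0.12Q − 8.7 → Q' = 167.5.
Overproduction ΔQ = 167.5 − 122.9167 = 44.5833; wedge = subsidy = 10.7.
Welfare loss = ½ × 44.5833 × 10.7 = 238.52.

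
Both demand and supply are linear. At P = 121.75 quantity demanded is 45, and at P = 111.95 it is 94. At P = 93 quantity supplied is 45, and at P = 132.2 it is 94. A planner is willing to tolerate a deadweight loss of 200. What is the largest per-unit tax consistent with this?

20

Demand slope = (111.95 − 121.75)/(94 − 45) = −0.2, so P = 130.75 − 0.2Q.
Supply slope = (132.2 − 93)/(94 − 45) = 0.8, so P = 57 + 0.8Q.
Competitive equilibrium: 130.75 − 0.2Q = 57 + 0.8Q → Q* = 73.75, P* = 116.
A tax t gives ΔQ = t/1 and wedge t, so DWL = t²/2.
t²/2 = 200 → t² = 400 → t = 20.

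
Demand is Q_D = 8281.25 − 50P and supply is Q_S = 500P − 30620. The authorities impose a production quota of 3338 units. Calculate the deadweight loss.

21769.10

In inverse form: demand P = 165.625 − 0.02Q, supply P = 61.24 + 0.002Q.
Competitive equilibrium: 165.625 − 0.02Q = 61.24 + 0.002Q → Q* = 4744.7727, P* = 70.7295.
At Q = 3338: demand price = 165.625 − 0.02·3338 = 98.865; supply price = 61.24 + 0.002·3338 = 67.916.
ΔQ = 4744.7727 − 3338 = 1406.7727; wedge = 98.865 − 67.916 = 30.949.
The triangle = ½ × 1406.7727 × 30.949 = 21769.10.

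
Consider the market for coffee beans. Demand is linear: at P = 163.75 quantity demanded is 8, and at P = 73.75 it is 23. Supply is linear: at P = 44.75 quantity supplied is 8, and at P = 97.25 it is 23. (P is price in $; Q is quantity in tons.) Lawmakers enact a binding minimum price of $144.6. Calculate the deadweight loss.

Demand slope = (73.75 − 163.75)/(23 − 8) = −6, so P = 211.75 − 6Q.
Supply slope = (97.25 − 44.75)/(23 − 8) = 3.5, so P = 16.75 + 3.5Q.
Competitive equilibrium: 211.75 − 6Q = 16.75 + 3.5Q → Q* = 20.5263, P* = 88.5921.
At the floor P = 144.6, quantity demanded = (211.75 − 144.6)/6 = 11.1917.
Sellers' marginal cost at Q' = 11.1917: 16.75 + 3.5·11.1917 = 55.921.
ΔQ = 20.5263 − 11.1917 = 9.3346; wedge = 144.6 − 55.921 = 88.679.
Deadweight loss = ½ × 9.3346 × 88.679 = $413.89.

$413.89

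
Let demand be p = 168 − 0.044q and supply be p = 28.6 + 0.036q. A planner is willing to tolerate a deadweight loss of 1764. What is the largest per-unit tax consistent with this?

Competitive equilibrium: 168 − 0.044q = 28.6 + 0.036q → q* = 1742.5, p* = 91.33.
A tax t gives Δq = t/0.08 and wedge t, so DWL = t²/0.16.
t²/0.16 = 1764 → t² = 282.24 → t = 16.8.

16.8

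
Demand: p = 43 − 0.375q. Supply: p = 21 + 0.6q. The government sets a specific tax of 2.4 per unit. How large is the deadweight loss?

2.95

Competitive equilibrium: 43 − 0.375q = 21 + 0.6q → q* = 22.5641, p* = 34.5385.
With the tax, the buyer price exceeds the seller price by 2.4: (43 − 0.375q) − (21 + 0.6q) = 2.4 → q' = 20.1026.
Δq = 22.5641 − 20.1026 = 2.4615; the wedge equals the tax, 2.4.
DWL = ½ × 2.4615 × 2.4 = 2.95.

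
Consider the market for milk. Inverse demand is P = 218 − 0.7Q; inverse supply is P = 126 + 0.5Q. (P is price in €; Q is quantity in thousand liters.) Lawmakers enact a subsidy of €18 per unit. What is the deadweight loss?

Competitive equilibrium: 218 − 0.7Q = 126 + 0.5Q → Q* = 76.6667, P* = 164.3333.
The subsidy lowers effective supply by 18: P = 108 + 0.5Q.
New quantity: 218 − 0.7Q = 108 + 0.5Q → Q' = 91.6667.
Overproduction ΔQ = 91.6667 − 76.6667 = 15; wedge = subsidy = 18.
The triangle = ½ × 15 × 18 = €135 thousand.

€135 thousand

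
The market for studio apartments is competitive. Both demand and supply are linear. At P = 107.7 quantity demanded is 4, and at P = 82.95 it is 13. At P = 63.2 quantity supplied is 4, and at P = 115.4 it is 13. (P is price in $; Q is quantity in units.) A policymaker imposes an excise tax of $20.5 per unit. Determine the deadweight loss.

$24.58

Demand slope = (82.95 − 107.7)/(13 − 4) = −2.75, so P = 118.7 − 2.75Q.
Supply slope = (115.4 − 63.2)/(13 − 4) = 5.8, so P = 40 + 5.8Q.
Competitive equilibrium: 118.7 − 2.75Q = 40 + 5.8Q → Q* = 9.2047, P* = 93.3871.
With the tax, the buyer price exceeds the seller price by 20.5: (118.7 − 2.75Q) − (40 + 5.8Q) = 20.5 → Q' = 6.807.
ΔQ = 9.2047 − 6.807 = 2.3977; the wedge equals the tax, 20.5.
The triangle = ½ × 2.3977 × 20.5 = $24.58.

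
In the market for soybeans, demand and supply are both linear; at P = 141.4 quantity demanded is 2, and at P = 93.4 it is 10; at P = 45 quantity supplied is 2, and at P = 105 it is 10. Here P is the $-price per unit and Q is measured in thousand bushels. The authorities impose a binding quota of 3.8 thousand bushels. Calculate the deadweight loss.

Demand slope = (93.4 − 141.4)/(10 − 2) = −6, so P = 153.4 − 6Q.
Supply slope = (105 − 45)/(10 − 2) = 7.5, so P = 30 + 7.5Q.
Competitive equilibrium: 153.4 − 6Q = 30 + 7.5Q → Q* = 9.1407, P* = 98.5556.
At Q = 3.8: demand price = 153.4 − 6·3.8 = 130.6; supply price = 30 + 7.5·3.8 = 58.5.
ΔQ = 9.1407 − 3.8 = 5.3407; wedge = 130.6 − 58.5 = 72.1.
Welfare loss = ½ × 5.3407 × 72.1 = $192.53 thousand.

$192.53 thousand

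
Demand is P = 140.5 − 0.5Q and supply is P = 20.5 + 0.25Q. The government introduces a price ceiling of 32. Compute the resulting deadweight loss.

Competitive equilibrium: 140.5 − 0.5Q = 20.5 + 0.25Q → Q* = 160, P* = 60.5.
At the ceiling P = 32, quantity supplied = (32 − 20.5)/0.25 = 46.
Willingness to pay at Q' = 46: 140.5 − 0.5·46 = 117.5.
ΔQ = 160 − 46 = 114; wedge = 117.5 − 32 = 85.5.
Deadweight loss = ½ × 114 × 85.5 = 4873.50.

4873.50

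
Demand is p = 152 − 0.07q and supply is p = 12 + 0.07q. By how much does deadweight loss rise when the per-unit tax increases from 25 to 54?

8182.14

Competitive equilibrium: 152 − 0.07q = 12 + 0.07q → q* = 1000, p* = 82.
For a per-unit tax t: Δq = t/0.14, so DWL = ½·t·(t/0.14) = t²/0.28.
At t = 25: DWL = 2232.143. At t = 54: DWL = 10414.286.
Increase = 10414.286 − 2232.143 = 8182.14.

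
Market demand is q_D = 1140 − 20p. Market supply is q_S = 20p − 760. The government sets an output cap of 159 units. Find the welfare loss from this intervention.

In inverse form: demand p = 57 − 0.05q, supply p = 38 + 0.05q.
Competitive equilibrium: 57 − 0.05q = 38 + 0.05q → q* = 190, p* = 47.5.
At q = 159: demand price = 57 − 0.05·159 = 49.05; supply price = 38 + 0.05·159 = 45.95.
Δq = 190 − 159 = 31; wedge = 49.05 − 45.95 = 3.1.
The triangle = ½ × 31 × 3.1 = 48.05.

48.05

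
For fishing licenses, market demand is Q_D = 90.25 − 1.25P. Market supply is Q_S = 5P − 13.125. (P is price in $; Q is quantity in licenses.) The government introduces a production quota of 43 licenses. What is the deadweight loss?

In inverse form: demand P = 72.2 − 0.8Q, supply P = 2.625 + 0.2Q.
Competitive equilibrium: 72.2 − 0.8Q = 2.625 + 0.2Q → Q* = 69.575, P* = 16.54.
At Q = 43: demand price = 72.2 − 0.8·43 = 37.8; supply price = 2.625 + 0.2·43 = 11.225.
ΔQ = 69.575 − 43 = 26.575; wedge = 37.8 − 11.225 = 26.575.
The triangle = ½ × 26.575 × 26.575 = $353.12.

$353.12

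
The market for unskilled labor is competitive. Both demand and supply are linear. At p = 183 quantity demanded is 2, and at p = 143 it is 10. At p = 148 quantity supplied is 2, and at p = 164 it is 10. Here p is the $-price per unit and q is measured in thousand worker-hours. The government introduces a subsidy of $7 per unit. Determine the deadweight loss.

Demand slope = (143 − 183)/(10 − 2) = −5, so p = 193 − 5q.
Supply slope = (164 − 148)/(10 − 2) = 2, so p = 144 + 2q.
Competitive equilibrium: 193 − 5q = 144 + 2q → q* = 7, p* = 158.
The subsidy lowers effective supply by 7: p = 137 + 2q.
New quantity: 193 − 5q = 137 + 2q → q' = 8.
Overproduction Δq = 8 − 7 = 1; wedge = subsidy = 7.
The triangle = ½ × 1 × 7 = $3.50 thousand.

$3.50 thousand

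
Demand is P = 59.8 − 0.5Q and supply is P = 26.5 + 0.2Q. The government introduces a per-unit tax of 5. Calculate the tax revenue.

Competitive equilibrium: 59.8 − 0.5Q = 26.5 + 0.2Q → Q* = 47.5714, P* = 36.0143.
With the tax, the buyer price exceeds the seller price by 5: (59.8 − 0.5Q) − (26.5 + 0.2Q) = 5 → Q' = 40.4286.
Tax revenue = 5 × 40.4286 = 202.14.

202.14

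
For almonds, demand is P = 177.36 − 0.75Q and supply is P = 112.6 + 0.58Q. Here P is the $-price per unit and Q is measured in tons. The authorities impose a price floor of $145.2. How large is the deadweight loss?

Competitive equilibrium: 177.36 − 0.75Q = 112.6 + 0.58Q → Q* = 48.6917, P* = 140.8412.
At the floor P = 145.2, quantity demanded = (177.36 − 145.2)/0.75 = 42.88.
Sellers' marginal cost at Q' = 42.88: 112.6 + 0.58·42.88 = 137.4704.
ΔQ = 48.6917 − 42.88 = 5.8117; wedge = 145.2 − 137.4704 = 7.7296.
DWL = ½ × 5.8117 × 7.7296 = $22.46.

$22.46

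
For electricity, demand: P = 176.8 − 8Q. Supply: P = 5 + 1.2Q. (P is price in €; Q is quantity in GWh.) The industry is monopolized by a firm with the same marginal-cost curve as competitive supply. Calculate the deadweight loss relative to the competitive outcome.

€347.02

Competitive equilibrium: 176.8 − 8Q = 5 + 1.2Q → Q* = 18.67391, P* = 27.4087.
Marginal revenue: MR = 176.8 − 16Q. Set MR = MC: 176.8 − 16Q = 5 + 1.2Q → Q_m = 9.98837.
Price P_m = 176.8 − 8·9.98837 = 96.89304; MC(Q_m) = 5 + 1.2·9.98837 = 16.98604.
Competitive Q* = 18.67391, so ΔQ = 8.68554; wedge = 96.89304 − 16.98604 = 79.907.
The triangle = ½ × 8.68554 × 79.907 = €347.02.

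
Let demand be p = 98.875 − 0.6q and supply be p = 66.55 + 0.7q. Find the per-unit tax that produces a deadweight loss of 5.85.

3.9

Competitive equilibrium: 98.875 − 0.6q = 66.55 + 0.7q → q* = 24.8654, p* = 83.9558.
A tax t gives Δq = t/1.3 and wedge t, so DWL = t²/2.6.
t²/2.6 = 5.85 → t² = 15.21 → t = 3.9.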